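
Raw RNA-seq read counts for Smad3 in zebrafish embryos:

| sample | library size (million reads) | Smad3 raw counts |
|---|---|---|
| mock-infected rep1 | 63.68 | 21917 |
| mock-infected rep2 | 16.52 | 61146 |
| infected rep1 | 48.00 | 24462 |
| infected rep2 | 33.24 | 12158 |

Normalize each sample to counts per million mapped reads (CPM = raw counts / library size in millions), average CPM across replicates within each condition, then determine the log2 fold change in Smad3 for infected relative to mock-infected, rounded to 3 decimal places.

-2.208

CPM(mock-infected rep1) = 21917 / 63.68 = 344.1740
CPM(mock-infected rep2) = 61146 / 16.52 = 3701.3317
CPM(infected rep1) = 24462 / 48.00 = 509.6250
CPM(infected rep2) = 12158 / 33.24 = 365.7641
mean CPM(mock-infected) = 2022.7529; mean CPM(infected) = 437.6946
Fold change = 437.6946 / 2022.7529 = 0.21639
log2(0.21639) = -2.2083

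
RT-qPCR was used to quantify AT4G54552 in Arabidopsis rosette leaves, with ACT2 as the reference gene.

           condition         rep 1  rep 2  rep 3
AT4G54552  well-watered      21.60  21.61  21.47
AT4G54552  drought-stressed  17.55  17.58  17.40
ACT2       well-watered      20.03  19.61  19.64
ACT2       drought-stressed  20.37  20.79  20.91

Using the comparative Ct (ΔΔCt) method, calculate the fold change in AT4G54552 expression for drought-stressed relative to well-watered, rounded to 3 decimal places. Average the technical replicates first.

Mean Ct: AT4G54552 well-watered 21.560; AT4G54552 drought-stressed 17.510; ACT2 well-watered 19.760; ACT2 drought-stressed 20.690
ΔCt(well-watered) = 21.560 − 19.760 = 1.800
ΔCt(drought-stressed) = 17.510 − 20.690 = -3.180
ΔΔCt = -3.180 − 1.800 = -4.980
Fold change = 2^(−(-4.980)) = 2^4.980 = 31.5594

31.559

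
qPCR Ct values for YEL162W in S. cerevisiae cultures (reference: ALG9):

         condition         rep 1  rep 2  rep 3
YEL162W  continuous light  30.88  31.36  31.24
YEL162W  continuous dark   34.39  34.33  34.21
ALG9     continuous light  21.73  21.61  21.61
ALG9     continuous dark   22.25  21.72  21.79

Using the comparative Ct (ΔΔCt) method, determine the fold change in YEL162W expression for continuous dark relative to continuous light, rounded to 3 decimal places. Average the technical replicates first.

0.136

Mean Ct: YEL162W continuous light 31.160; YEL162W continuous dark 34.310; ALG9 continuous light 21.650; ALG9 continuous dark 21.920
ΔCt(continuous light) = 31.160 − 21.650 = 9.510
ΔCt(continuous dark) = 34.310 − 21.920 = 12.390
ΔΔCt = 12.390 − 9.510 = 2.880
Fold change = 2^(−2.880) = 0.1358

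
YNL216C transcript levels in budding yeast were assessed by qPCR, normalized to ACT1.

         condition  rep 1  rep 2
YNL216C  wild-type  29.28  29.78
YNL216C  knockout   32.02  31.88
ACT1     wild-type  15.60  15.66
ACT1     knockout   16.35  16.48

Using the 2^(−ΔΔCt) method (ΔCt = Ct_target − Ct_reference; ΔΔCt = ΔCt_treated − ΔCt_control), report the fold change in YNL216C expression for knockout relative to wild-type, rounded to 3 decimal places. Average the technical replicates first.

0.322

Mean Ct: YNL216C wild-type 29.530; YNL216C knockout 31.950; ACT1 wild-type 15.630; ACT1 knockout 16.415
ΔCt(wild-type) = 29.530 − 15.630 = 13.900
ΔCt(knockout) = 31.950 − 16.415 = 15.535
ΔΔCt = 15.535 − 13.900 = 1.635
Fold change = 2^(−1.635) = 0.3220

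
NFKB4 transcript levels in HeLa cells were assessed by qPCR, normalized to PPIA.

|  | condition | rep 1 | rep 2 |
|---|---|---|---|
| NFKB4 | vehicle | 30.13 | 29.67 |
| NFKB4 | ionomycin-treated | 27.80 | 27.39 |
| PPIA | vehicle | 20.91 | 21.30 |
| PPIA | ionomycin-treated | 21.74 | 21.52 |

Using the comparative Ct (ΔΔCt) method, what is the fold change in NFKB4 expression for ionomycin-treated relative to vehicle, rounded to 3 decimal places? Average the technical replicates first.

Mean Ct: NFKB4 vehicle 29.900; NFKB4 ionomycin-treated 27.595; PPIA vehicle 21.105; PPIA ionomycin-treated 21.630
ΔCt(vehicle) = 29.900 − 21.105 = 8.795
ΔCt(ionomycin-treated) = 27.595 − 21.630 = 5.965
ΔΔCt = 5.965 − 8.795 = -2.830
Fold change = 2^(−(-2.830)) = 2^2.830 = 7.1107

7.111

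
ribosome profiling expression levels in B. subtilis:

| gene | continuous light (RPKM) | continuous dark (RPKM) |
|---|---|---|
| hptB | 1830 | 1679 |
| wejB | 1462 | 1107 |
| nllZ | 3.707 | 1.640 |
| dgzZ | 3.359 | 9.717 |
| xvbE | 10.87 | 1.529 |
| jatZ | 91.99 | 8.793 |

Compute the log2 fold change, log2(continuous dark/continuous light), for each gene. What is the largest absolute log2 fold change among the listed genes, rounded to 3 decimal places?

log2(1679/1830) = -0.124  (hptB)
log2(1107/1462) = -0.401  (wejB)
log2(1.640/3.707) = -1.177  (nllZ)
log2(9.717/3.359) = 1.532  (dgzZ)
log2(1.529/10.87) = -2.830  (xvbE)
log2(8.793/91.99) = -3.387  (jatZ)
The largest magnitude belongs to jatZ.

3.387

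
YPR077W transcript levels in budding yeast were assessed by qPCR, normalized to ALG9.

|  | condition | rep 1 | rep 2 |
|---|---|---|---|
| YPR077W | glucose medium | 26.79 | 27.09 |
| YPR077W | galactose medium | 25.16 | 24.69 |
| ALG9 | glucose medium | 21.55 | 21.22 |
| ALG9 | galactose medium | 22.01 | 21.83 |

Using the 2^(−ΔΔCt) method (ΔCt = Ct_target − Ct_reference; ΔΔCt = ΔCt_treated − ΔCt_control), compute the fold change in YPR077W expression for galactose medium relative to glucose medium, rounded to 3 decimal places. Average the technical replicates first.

5.856

Mean Ct: YPR077W glucose medium 26.940; YPR077W galactose medium 24.925; ALG9 glucose medium 21.385; ALG9 galactose medium 21.920
ΔCt(glucose medium) = 26.940 − 21.385 = 5.555
ΔCt(galactose medium) = 24.925 − 21.920 = 3.005
ΔΔCt = 3.005 − 5.555 = -2.550
Fold change = 2^(−(-2.550)) = 2^2.550 = 5.8563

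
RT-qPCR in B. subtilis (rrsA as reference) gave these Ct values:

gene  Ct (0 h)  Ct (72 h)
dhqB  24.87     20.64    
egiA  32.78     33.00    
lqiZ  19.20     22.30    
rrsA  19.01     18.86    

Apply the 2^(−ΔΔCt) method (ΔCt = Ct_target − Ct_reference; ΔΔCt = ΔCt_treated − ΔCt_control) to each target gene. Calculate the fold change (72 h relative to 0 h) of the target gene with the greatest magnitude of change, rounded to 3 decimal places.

dhqB: ΔΔCt = (20.64−18.86) − (24.87−19.01) = 1.78 − 5.86 = -4.08; fold change = 2^4.08 = 16.912
egiA: ΔΔCt = (33.00−18.86) − (32.78−19.01) = 14.14 − 13.77 = 0.37; fold change = 2^-0.37 = 0.774
lqiZ: ΔΔCt = (22.30−18.86) − (19.20−19.01) = 3.44 − 0.19 = 3.25; fold change = 2^-3.25 = 0.105
dhqB has the largest |ΔΔCt| = 4.08.

16.912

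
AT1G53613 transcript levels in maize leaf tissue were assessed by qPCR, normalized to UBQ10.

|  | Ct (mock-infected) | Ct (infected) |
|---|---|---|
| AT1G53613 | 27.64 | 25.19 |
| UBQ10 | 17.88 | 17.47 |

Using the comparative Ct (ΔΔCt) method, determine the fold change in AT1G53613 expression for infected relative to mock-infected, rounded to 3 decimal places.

4.112

ΔCt(mock-infected) = 27.640 − 17.880 = 9.760
ΔCt(infected) = 25.190 − 17.470 = 7.720
ΔΔCt = 7.720 − 9.760 = -2.040
Fold change = 2^(−(-2.040)) = 2^2.040 = 4.1125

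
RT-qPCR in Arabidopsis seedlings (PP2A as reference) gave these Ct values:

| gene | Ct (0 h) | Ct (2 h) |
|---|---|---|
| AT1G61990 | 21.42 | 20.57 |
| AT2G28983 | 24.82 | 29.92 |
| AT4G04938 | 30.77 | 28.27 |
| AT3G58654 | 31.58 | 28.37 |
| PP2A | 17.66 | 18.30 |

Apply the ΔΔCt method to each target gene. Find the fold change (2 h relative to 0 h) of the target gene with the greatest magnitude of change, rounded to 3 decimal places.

AT1G61990: ΔΔCt = (20.57−18.30) − (21.42−17.66) = 2.27 − 3.76 = -1.49; fold change = 2^1.49 = 2.809
AT2G28983: ΔΔCt = (29.92−18.30) − (24.82−17.66) = 11.62 − 7.16 = 4.46; fold change = 2^-4.46 = 0.045
AT4G04938: ΔΔCt = (28.27−18.30) − (30.77−17.66) = 9.97 − 13.11 = -3.14; fold change = 2^3.14 = 8.815
AT3G58654: ΔΔCt = (28.37−18.30) − (31.58−17.66) = 10.07 − 13.92 = -3.85; fold change = 2^3.85 = 14.420
AT2G28983 has the largest |ΔΔCt| = 4.46.

0.045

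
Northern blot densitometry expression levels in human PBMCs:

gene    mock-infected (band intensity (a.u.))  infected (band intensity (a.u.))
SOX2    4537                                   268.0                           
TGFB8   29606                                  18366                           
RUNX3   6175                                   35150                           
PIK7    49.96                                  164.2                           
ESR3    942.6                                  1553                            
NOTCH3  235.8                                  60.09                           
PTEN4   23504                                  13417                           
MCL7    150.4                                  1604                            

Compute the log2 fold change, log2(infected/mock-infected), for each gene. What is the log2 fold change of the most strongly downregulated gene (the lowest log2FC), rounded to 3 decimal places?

log2(268.0/4537) = -4.081  (SOX2)
log2(18366/29606) = -0.689  (TGFB8)
log2(35150/6175) = 2.509  (RUNX3)
log2(164.2/49.96) = 1.717  (PIK7)
log2(1553/942.6) = 0.720  (ESR3)
log2(60.09/235.8) = -1.972  (NOTCH3)
log2(13417/23504) = -0.809  (PTEN4)
log2(1604/150.4) = 3.415  (MCL7)
SOX2 is most strongly downregulated.

-4.081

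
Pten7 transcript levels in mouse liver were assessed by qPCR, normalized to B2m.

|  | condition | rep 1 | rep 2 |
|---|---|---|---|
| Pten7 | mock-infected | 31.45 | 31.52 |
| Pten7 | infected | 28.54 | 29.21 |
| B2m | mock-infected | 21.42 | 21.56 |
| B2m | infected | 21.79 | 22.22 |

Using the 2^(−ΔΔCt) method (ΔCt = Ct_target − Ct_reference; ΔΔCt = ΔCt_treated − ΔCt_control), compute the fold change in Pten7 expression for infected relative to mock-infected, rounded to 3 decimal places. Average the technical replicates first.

Mean Ct: Pten7 mock-infected 31.485; Pten7 infected 28.875; B2m mock-infected 21.490; B2m infected 22.005
ΔCt(mock-infected) = 31.485 − 21.490 = 9.995
ΔCt(infected) = 28.875 − 22.005 = 6.870
ΔΔCt = 6.870 − 9.995 = -3.125
Fold change = 2^(−(-3.125)) = 2^3.125 = 8.7241

8.724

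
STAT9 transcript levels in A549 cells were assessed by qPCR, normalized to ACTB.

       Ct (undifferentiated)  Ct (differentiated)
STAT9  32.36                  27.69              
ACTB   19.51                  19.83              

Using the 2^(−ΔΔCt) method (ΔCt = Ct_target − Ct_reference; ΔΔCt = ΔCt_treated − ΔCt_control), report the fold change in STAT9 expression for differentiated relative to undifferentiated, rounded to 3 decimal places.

ΔCt(undifferentiated) = 32.360 − 19.510 = 12.850
ΔCt(differentiated) = 27.690 − 19.830 = 7.860
ΔΔCt = 7.860 − 12.850 = -4.990
Fold change = 2^(−(-4.990)) = 2^4.990 = 31.7790

31.779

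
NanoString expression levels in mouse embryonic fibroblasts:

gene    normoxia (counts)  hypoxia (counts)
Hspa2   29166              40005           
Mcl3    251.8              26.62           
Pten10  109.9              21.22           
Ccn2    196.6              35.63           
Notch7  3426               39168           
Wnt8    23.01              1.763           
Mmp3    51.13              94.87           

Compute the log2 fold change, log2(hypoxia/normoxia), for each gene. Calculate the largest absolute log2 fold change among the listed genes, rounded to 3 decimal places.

log2(40005/29166) = 0.456  (Hspa2)
log2(26.62/251.8) = -3.242  (Mcl3)
log2(21.22/109.9) = -2.373  (Pten10)
log2(35.63/196.6) = -2.464  (Ccn2)
log2(39168/3426) = 3.515  (Notch7)
log2(1.763/23.01) = -3.706  (Wnt8)
log2(94.87/51.13) = 0.892  (Mmp3)
The largest magnitude belongs to Wnt8.

3.706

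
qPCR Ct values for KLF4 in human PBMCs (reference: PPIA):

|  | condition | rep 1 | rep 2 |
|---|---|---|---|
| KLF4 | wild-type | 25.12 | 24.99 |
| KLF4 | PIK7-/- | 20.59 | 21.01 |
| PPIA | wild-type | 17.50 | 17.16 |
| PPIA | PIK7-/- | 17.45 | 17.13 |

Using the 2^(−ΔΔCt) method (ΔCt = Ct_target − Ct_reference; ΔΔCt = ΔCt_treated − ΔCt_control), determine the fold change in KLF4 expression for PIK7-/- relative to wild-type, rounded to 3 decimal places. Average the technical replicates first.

Mean Ct: KLF4 wild-type 25.055; KLF4 PIK7-/- 20.800; PPIA wild-type 17.330; PPIA PIK7-/- 17.290
ΔCt(wild-type) = 25.055 − 17.330 = 7.725
ΔCt(PIK7-/-) = 20.800 − 17.290 = 3.510
ΔΔCt = 3.510 − 7.725 = -4.215
Fold change = 2^(−(-4.215)) = 2^4.215 = 18.5713

18.571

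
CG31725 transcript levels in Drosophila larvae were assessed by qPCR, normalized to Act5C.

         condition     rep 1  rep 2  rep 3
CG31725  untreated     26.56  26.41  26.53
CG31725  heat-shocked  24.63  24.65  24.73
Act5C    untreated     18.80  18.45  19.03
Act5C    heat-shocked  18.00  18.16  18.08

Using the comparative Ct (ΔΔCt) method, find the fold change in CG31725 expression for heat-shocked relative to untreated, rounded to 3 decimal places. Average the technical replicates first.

2.219

Mean Ct: CG31725 untreated 26.500; CG31725 heat-shocked 24.670; Act5C untreated 18.760; Act5C heat-shocked 18.080
ΔCt(untreated) = 26.500 − 18.760 = 7.740
ΔCt(heat-shocked) = 24.670 − 18.080 = 6.590
ΔΔCt = 6.590 − 7.740 = -1.150
Fold change = 2^(−(-1.150)) = 2^1.150 = 2.2191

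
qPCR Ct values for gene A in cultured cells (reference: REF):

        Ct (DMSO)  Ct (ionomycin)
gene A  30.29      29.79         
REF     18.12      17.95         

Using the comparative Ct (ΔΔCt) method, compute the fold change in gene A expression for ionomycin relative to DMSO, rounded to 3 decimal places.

1.257

ΔCt(DMSO) = 30.290 − 18.120 = 12.170
ΔCt(ionomycin) = 29.790 − 17.950 = 11.840
ΔΔCt = 11.840 − 12.170 = -0.330
Fold change = 2^(−(-0.330)) = 2^0.330 = 1.2570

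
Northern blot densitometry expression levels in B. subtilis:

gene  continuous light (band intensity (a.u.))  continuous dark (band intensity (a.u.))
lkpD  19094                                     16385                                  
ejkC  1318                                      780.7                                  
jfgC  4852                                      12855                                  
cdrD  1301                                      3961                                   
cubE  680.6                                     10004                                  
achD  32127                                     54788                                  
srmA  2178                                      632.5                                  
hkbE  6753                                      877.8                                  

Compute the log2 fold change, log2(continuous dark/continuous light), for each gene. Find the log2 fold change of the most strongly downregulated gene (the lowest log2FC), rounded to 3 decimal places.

-2.944

log2(16385/19094) = -0.221  (lkpD)
log2(780.7/1318) = -0.756  (ejkC)
log2(12855/4852) = 1.406  (jfgC)
log2(3961/1301) = 1.606  (cdrD)
log2(10004/680.6) = 3.878  (cubE)
log2(54788/32127) = 0.770  (achD)
log2(632.5/2178) = -1.784  (srmA)
log2(877.8/6753) = -2.944  (hkbE)
hkbE is most strongly downregulated.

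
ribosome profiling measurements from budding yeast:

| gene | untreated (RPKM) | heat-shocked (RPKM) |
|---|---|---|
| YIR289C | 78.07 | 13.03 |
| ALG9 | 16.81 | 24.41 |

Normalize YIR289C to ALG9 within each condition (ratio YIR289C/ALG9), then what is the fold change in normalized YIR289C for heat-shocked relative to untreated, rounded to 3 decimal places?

0.115

YIR289C/ALG9 (untreated) = 78.07 / 16.81 = 4.6443
YIR289C/ALG9 (heat-shocked) = 13.03 / 24.41 = 0.5338
Fold change = 0.5338 / 4.6443 = 0.1149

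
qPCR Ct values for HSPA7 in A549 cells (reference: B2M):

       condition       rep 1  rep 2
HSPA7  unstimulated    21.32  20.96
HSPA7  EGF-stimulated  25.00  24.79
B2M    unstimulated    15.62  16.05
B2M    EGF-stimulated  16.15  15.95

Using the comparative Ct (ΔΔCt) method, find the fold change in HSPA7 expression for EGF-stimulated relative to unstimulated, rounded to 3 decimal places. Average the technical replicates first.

Mean Ct: HSPA7 unstimulated 21.140; HSPA7 EGF-stimulated 24.895; B2M unstimulated 15.835; B2M EGF-stimulated 16.050
ΔCt(unstimulated) = 21.140 − 15.835 = 5.305
ΔCt(EGF-stimulated) = 24.895 − 16.050 = 8.845
ΔΔCt = 8.845 − 5.305 = 3.540
Fold change = 2^(−3.540) = 0.0860

0.086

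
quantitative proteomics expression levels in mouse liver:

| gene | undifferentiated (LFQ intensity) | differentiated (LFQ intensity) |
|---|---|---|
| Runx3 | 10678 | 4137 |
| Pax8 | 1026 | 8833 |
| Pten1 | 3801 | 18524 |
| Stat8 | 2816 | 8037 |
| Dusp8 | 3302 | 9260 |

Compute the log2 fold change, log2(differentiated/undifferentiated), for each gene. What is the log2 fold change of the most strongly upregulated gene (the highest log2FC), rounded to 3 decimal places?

log2(4137/10678) = -1.368  (Runx3)
log2(8833/1026) = 3.106  (Pax8)
log2(18524/3801) = 2.285  (Pten1)
log2(8037/2816) = 1.513  (Stat8)
log2(9260/3302) = 1.488  (Dusp8)
Pax8 is most strongly upregulated.

3.106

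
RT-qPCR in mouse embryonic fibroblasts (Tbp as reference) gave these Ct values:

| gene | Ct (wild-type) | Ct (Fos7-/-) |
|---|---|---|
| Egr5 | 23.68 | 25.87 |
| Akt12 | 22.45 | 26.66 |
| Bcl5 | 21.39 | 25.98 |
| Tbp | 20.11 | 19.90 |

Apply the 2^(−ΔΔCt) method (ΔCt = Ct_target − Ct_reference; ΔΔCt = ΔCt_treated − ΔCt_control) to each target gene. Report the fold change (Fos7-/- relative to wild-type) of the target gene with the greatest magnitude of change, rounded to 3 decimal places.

Egr5: ΔΔCt = (25.87−19.90) − (23.68−20.11) = 5.97 − 3.57 = 2.40; fold change = 2^-2.40 = 0.189
Akt12: ΔΔCt = (26.66−19.90) − (22.45−20.11) = 6.76 − 2.34 = 4.42; fold change = 2^-4.42 = 0.047
Bcl5: ΔΔCt = (25.98−19.90) − (21.39−20.11) = 6.08 − 1.28 = 4.80; fold change = 2^-4.80 = 0.036
Bcl5 has the largest |ΔΔCt| = 4.80.

0.036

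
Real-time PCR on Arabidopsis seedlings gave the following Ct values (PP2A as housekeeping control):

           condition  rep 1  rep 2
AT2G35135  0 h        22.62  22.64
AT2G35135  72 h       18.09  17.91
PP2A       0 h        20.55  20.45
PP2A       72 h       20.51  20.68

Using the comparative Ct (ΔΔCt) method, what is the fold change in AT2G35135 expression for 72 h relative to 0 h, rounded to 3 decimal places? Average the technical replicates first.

Mean Ct: AT2G35135 0 h 22.630; AT2G35135 72 h 18.000; PP2A 0 h 20.500; PP2A 72 h 20.595
ΔCt(0 h) = 22.630 − 20.500 = 2.130
ΔCt(72 h) = 18.000 − 20.595 = -2.595
ΔΔCt = -2.595 − 2.130 = -4.725
Fold change = 2^(−(-4.725)) = 2^4.725 = 26.4464

26.446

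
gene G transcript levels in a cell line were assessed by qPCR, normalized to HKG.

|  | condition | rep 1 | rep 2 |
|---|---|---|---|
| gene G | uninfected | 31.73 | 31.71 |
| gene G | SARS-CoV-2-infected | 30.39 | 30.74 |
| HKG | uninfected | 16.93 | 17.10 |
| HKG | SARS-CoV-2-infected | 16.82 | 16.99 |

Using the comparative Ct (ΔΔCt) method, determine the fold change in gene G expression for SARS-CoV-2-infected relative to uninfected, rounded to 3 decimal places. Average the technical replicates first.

2.063

Mean Ct: gene G uninfected 31.720; gene G SARS-CoV-2-infected 30.565; HKG uninfected 17.015; HKG SARS-CoV-2-infected 16.905
ΔCt(uninfected) = 31.720 − 17.015 = 14.705
ΔCt(SARS-CoV-2-infected) = 30.565 − 16.905 = 13.660
ΔΔCt = 13.660 − 14.705 = -1.045
Fold change = 2^(−(-1.045)) = 2^1.045 = 2.0634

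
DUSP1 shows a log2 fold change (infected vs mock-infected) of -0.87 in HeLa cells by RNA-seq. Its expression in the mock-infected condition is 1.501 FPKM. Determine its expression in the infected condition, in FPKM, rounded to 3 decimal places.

Fold change = 2^(-0.87) = 0.5471
infected expression = 1.501 × 0.5471 = 0.821

0.821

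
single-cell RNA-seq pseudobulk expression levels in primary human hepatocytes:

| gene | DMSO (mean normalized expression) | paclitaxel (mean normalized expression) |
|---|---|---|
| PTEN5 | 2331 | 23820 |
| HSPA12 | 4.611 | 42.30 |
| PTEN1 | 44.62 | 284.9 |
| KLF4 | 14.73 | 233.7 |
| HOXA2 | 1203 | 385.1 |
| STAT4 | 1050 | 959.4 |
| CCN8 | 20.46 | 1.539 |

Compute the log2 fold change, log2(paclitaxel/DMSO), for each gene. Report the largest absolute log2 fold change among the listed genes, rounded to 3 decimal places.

3.988

log2(23820/2331) = 3.353  (PTEN5)
log2(42.30/4.611) = 3.198  (HSPA12)
log2(284.9/44.62) = 2.675  (PTEN1)
log2(233.7/14.73) = 3.988  (KLF4)
log2(385.1/1203) = -1.643  (HOXA2)
log2(959.4/1050) = -0.130  (STAT4)
log2(1.539/20.46) = -3.733  (CCN8)
The largest magnitude belongs to KLF4.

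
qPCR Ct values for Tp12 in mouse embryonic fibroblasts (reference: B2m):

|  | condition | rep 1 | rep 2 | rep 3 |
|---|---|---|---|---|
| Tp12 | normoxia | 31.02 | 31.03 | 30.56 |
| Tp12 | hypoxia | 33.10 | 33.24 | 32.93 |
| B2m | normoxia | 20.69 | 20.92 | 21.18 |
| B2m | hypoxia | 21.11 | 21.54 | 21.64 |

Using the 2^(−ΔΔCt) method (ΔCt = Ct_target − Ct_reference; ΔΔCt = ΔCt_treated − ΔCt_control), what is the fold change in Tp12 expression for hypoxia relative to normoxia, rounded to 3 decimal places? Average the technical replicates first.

Mean Ct: Tp12 normoxia 30.870; Tp12 hypoxia 33.090; B2m normoxia 20.930; B2m hypoxia 21.430
ΔCt(normoxia) = 30.870 − 20.930 = 9.940
ΔCt(hypoxia) = 33.090 − 21.430 = 11.660
ΔΔCt = 11.660 − 9.940 = 1.720
Fold change = 2^(−1.720) = 0.3035

0.304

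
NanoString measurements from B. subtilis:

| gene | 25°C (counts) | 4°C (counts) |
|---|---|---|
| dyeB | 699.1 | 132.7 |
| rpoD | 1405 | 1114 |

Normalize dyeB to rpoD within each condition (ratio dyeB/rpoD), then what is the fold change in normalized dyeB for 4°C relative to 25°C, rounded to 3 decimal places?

0.239

dyeB/rpoD (25°C) = 699.1 / 1405 = 0.49758
dyeB/rpoD (4°C) = 132.7 / 1114 = 0.11912
Fold change = 0.11912 / 0.49758 = 0.2394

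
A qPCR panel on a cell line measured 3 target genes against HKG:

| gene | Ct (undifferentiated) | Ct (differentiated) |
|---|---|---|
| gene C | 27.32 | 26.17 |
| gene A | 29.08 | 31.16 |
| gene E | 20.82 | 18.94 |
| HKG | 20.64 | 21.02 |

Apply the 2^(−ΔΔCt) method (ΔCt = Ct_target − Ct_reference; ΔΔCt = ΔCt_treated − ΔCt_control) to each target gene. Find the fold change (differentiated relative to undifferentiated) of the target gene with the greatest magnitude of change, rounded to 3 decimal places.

gene C: ΔΔCt = (26.17−21.02) − (27.32−20.64) = 5.15 − 6.68 = -1.53; fold change = 2^1.53 = 2.888
gene A: ΔΔCt = (31.16−21.02) − (29.08−20.64) = 10.14 − 8.44 = 1.70; fold change = 2^-1.70 = 0.308
gene E: ΔΔCt = (18.94−21.02) − (20.82−20.64) = -2.08 − 0.18 = -2.26; fold change = 2^2.26 = 4.790
gene E has the largest |ΔΔCt| = 2.26.

4.790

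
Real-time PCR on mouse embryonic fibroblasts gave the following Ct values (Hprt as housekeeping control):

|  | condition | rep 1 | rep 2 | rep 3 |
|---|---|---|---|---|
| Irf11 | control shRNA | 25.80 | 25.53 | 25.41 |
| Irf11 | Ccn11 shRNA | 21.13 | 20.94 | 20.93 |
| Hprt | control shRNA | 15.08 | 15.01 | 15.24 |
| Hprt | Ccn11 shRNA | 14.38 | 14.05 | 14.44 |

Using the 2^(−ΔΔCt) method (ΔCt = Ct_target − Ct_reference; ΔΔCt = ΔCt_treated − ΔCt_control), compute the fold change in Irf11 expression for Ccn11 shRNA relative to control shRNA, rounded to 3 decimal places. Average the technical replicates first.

13.548

Mean Ct: Irf11 control shRNA 25.580; Irf11 Ccn11 shRNA 21.000; Hprt control shRNA 15.110; Hprt Ccn11 shRNA 14.290
ΔCt(control shRNA) = 25.580 − 15.110 = 10.470
ΔCt(Ccn11 shRNA) = 21.000 − 14.290 = 6.710
ΔΔCt = 6.710 − 10.470 = -3.760
Fold change = 2^(−(-3.760)) = 2^3.760 = 13.5479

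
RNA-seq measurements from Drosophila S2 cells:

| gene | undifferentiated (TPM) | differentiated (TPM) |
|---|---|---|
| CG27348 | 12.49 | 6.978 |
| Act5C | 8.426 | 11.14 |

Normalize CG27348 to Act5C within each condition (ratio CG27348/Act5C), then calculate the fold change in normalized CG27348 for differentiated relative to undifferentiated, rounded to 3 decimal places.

0.423

CG27348/Act5C (undifferentiated) = 12.49 / 8.426 = 1.4823
CG27348/Act5C (differentiated) = 6.978 / 11.14 = 0.62639
Fold change = 0.62639 / 1.4823 = 0.4226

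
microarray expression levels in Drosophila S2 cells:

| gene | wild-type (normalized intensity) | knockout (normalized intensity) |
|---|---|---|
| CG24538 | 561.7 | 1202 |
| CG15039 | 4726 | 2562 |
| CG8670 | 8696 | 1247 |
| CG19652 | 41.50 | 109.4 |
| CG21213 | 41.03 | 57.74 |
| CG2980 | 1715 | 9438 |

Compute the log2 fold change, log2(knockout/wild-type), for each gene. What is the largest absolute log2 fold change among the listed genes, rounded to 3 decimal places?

log2(1202/561.7) = 1.098  (CG24538)
log2(2562/4726) = -0.883  (CG15039)
log2(1247/8696) = -2.802  (CG8670)
log2(109.4/41.50) = 1.398  (CG19652)
log2(57.74/41.03) = 0.493  (CG21213)
log2(9438/1715) = 2.460  (CG2980)
The largest magnitude belongs to CG8670.

2.802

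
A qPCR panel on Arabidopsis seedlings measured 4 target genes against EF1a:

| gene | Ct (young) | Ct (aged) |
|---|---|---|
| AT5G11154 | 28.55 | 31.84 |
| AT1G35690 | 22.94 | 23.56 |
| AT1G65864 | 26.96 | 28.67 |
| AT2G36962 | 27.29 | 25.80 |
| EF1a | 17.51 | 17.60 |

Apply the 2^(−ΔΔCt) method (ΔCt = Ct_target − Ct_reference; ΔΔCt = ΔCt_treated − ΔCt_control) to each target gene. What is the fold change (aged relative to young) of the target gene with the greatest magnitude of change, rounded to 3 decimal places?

AT5G11154: ΔΔCt = (31.84−17.60) − (28.55−17.51) = 14.24 − 11.04 = 3.20; fold change = 2^-3.20 = 0.109
AT1G35690: ΔΔCt = (23.56−17.60) − (22.94−17.51) = 5.96 − 5.43 = 0.53; fold change = 2^-0.53 = 0.693
AT1G65864: ΔΔCt = (28.67−17.60) − (26.96−17.51) = 11.07 − 9.45 = 1.62; fold change = 2^-1.62 = 0.325
AT2G36962: ΔΔCt = (25.80−17.60) − (27.29−17.51) = 8.20 − 9.78 = -1.58; fold change = 2^1.58 = 2.990
AT5G11154 has the largest |ΔΔCt| = 3.20.

0.109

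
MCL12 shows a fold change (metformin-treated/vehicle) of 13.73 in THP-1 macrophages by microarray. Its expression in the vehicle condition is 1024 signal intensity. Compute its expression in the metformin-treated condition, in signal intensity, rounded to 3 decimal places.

metformin-treated expression = 1024 × 13.73 = 14059.520

14059.520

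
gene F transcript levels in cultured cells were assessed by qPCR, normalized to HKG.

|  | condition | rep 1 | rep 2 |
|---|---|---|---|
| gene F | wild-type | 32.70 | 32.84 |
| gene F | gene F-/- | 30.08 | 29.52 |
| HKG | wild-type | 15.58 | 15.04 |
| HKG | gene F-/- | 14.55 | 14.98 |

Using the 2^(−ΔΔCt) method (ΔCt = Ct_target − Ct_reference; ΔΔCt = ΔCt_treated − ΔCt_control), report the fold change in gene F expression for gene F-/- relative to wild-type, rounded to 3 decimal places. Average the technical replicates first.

Mean Ct: gene F wild-type 32.770; gene F gene F-/- 29.800; HKG wild-type 15.310; HKG gene F-/- 14.765
ΔCt(wild-type) = 32.770 − 15.310 = 17.460
ΔCt(gene F-/-) = 29.800 − 14.765 = 15.035
ΔΔCt = 15.035 − 17.460 = -2.425
Fold change = 2^(−(-2.425)) = 2^2.425 = 5.3703

5.370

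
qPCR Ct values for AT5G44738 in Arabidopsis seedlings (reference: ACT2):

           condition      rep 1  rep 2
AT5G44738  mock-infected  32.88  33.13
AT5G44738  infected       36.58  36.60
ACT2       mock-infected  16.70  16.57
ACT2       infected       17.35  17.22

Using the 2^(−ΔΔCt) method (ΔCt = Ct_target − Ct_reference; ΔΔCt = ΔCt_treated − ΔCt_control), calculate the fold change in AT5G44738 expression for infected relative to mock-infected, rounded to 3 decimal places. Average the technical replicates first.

Mean Ct: AT5G44738 mock-infected 33.005; AT5G44738 infected 36.590; ACT2 mock-infected 16.635; ACT2 infected 17.285
ΔCt(mock-infected) = 33.005 − 16.635 = 16.370
ΔCt(infected) = 36.590 − 17.285 = 19.305
ΔΔCt = 19.305 − 16.370 = 2.935
Fold change = 2^(−2.935) = 0.1308

0.131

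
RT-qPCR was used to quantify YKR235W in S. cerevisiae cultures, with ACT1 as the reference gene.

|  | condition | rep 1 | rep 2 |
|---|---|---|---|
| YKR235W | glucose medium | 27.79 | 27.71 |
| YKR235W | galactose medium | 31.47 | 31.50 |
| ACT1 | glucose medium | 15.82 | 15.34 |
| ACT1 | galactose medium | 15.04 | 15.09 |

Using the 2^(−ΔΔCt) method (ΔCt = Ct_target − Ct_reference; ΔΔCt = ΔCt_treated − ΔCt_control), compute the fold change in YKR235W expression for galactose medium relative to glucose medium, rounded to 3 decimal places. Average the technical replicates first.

0.053

Mean Ct: YKR235W glucose medium 27.750; YKR235W galactose medium 31.485; ACT1 glucose medium 15.580; ACT1 galactose medium 15.065
ΔCt(glucose medium) = 27.750 − 15.580 = 12.170
ΔCt(galactose medium) = 31.485 − 15.065 = 16.420
ΔΔCt = 16.420 − 12.170 = 4.250
Fold change = 2^(−4.250) = 0.0526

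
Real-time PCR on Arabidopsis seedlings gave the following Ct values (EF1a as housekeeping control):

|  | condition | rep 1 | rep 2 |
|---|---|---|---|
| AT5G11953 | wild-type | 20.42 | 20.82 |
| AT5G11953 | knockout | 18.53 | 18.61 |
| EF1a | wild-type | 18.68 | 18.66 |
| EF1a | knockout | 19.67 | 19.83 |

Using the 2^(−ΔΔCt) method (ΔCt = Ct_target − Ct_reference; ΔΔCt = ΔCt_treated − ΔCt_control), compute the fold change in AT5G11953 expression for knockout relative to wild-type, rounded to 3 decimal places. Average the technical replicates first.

Mean Ct: AT5G11953 wild-type 20.620; AT5G11953 knockout 18.570; EF1a wild-type 18.670; EF1a knockout 19.750
ΔCt(wild-type) = 20.620 − 18.670 = 1.950
ΔCt(knockout) = 18.570 − 19.750 = -1.180
ΔΔCt = -1.180 − 1.950 = -3.130
Fold change = 2^(−(-3.130)) = 2^3.130 = 8.7543

8.754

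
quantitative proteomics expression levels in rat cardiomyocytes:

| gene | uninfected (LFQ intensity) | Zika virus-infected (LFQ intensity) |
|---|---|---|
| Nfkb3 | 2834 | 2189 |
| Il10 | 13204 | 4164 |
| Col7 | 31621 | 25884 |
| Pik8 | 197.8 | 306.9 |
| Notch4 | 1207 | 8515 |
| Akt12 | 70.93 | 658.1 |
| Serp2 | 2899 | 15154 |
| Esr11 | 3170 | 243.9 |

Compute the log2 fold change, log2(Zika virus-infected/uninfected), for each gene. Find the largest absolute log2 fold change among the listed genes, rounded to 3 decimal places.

3.700

log2(2189/2834) = -0.373  (Nfkb3)
log2(4164/13204) = -1.665  (Il10)
log2(25884/31621) = -0.289  (Col7)
log2(306.9/197.8) = 0.634  (Pik8)
log2(8515/1207) = 2.819  (Notch4)
log2(658.1/70.93) = 3.214  (Akt12)
log2(15154/2899) = 2.386  (Serp2)
log2(243.9/3170) = -3.700  (Esr11)
The largest magnitude belongs to Esr11.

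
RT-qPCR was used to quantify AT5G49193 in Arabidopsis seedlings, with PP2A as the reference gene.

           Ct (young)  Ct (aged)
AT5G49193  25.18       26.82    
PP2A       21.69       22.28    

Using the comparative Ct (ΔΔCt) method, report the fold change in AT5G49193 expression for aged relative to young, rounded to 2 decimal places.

ΔCt(young) = 25.180 − 21.690 = 3.490
ΔCt(aged) = 26.820 − 22.280 = 4.540
ΔΔCt = 4.540 − 3.490 = 1.050
Fold change = 2^(−1.050) = 0.483

0.48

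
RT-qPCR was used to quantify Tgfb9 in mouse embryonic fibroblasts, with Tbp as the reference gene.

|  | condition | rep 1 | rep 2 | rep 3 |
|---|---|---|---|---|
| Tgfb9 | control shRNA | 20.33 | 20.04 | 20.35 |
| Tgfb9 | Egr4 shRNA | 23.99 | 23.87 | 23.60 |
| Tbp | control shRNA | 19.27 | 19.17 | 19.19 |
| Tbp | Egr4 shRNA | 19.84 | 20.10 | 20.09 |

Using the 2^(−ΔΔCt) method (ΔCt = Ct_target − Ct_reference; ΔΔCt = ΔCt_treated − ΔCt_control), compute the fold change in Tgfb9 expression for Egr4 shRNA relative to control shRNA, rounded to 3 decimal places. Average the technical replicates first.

0.146

Mean Ct: Tgfb9 control shRNA 20.240; Tgfb9 Egr4 shRNA 23.820; Tbp control shRNA 19.210; Tbp Egr4 shRNA 20.010
ΔCt(control shRNA) = 20.240 − 19.210 = 1.030
ΔCt(Egr4 shRNA) = 23.820 − 20.010 = 3.810
ΔΔCt = 3.810 − 1.030 = 2.780
Fold change = 2^(−2.780) = 0.1456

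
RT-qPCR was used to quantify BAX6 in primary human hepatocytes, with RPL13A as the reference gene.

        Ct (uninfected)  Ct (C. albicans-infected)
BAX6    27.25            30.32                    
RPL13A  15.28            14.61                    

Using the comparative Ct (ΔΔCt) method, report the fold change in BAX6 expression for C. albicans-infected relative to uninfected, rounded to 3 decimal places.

ΔCt(uninfected) = 27.250 − 15.280 = 11.970
ΔCt(C. albicans-infected) = 30.320 − 14.610 = 15.710
ΔΔCt = 15.710 − 11.970 = 3.740
Fold change = 2^(−3.740) = 0.0748

0.075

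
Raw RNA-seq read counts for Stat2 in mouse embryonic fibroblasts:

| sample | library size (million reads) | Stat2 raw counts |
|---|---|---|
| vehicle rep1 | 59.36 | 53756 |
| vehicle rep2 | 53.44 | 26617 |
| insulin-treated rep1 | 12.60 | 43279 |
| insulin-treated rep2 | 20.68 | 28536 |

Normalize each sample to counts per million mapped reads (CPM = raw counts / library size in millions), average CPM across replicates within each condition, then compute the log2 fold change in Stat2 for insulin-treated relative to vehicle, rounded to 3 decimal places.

1.778

CPM(vehicle rep1) = 53756 / 59.36 = 905.5930
CPM(vehicle rep2) = 26617 / 53.44 = 498.0726
CPM(insulin-treated rep1) = 43279 / 12.60 = 3434.8413
CPM(insulin-treated rep2) = 28536 / 20.68 = 1379.8839
mean CPM(vehicle) = 701.8328; mean CPM(insulin-treated) = 2407.3626
Fold change = 2407.3626 / 701.8328 = 3.43011
log2(3.43011) = 1.7783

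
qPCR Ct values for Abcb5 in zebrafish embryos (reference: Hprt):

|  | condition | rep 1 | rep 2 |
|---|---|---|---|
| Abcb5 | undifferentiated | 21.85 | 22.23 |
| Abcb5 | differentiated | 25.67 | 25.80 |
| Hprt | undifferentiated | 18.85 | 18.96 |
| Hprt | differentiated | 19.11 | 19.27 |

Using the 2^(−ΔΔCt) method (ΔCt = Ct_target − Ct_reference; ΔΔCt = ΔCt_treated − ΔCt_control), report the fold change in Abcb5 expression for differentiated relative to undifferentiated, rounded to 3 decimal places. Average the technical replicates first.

0.094

Mean Ct: Abcb5 undifferentiated 22.040; Abcb5 differentiated 25.735; Hprt undifferentiated 18.905; Hprt differentiated 19.190
ΔCt(undifferentiated) = 22.040 − 18.905 = 3.135
ΔCt(differentiated) = 25.735 − 19.190 = 6.545
ΔΔCt = 6.545 − 3.135 = 3.410
Fold change = 2^(−3.410) = 0.0941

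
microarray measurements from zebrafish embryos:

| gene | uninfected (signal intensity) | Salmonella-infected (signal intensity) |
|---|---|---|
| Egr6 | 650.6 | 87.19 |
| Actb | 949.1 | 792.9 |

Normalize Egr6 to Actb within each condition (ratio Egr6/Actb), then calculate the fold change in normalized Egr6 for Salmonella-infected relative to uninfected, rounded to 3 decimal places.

Egr6/Actb (uninfected) = 650.6 / 949.1 = 0.68549
Egr6/Actb (Salmonella-infected) = 87.19 / 792.9 = 0.10996
Fold change = 0.10996 / 0.68549 = 0.1604

0.160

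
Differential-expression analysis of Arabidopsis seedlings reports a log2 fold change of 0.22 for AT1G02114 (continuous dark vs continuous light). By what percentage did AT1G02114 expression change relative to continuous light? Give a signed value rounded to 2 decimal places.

Fold change = 2^(0.22) = 1.1647
Percent change = (FC − 1) × 100% = (1.1647 − 1) × 100 = 16.47%

16.47%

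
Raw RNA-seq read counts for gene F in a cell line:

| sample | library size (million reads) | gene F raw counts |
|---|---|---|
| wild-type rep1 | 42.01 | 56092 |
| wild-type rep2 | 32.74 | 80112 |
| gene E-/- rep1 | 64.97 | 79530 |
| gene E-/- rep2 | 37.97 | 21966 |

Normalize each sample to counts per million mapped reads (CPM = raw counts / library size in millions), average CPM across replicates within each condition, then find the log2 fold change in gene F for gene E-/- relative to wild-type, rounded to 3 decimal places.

CPM(wild-type rep1) = 56092 / 42.01 = 1335.2059
CPM(wild-type rep2) = 80112 / 32.74 = 2446.9151
CPM(gene E-/- rep1) = 79530 / 64.97 = 1224.1034
CPM(gene E-/- rep2) = 21966 / 37.97 = 578.5093
mean CPM(wild-type) = 1891.0605; mean CPM(gene E-/-) = 901.3064
Fold change = 901.3064 / 1891.0605 = 0.47661
log2(0.47661) = -1.0691

-1.069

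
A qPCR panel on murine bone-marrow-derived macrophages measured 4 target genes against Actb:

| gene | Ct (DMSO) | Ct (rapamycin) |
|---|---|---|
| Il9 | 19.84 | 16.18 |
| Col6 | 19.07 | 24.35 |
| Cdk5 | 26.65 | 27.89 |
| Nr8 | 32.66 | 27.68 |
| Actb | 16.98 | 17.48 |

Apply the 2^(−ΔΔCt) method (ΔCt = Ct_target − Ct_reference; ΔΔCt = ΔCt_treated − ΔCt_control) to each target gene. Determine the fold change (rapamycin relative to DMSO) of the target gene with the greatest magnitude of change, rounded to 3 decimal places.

Il9: ΔΔCt = (16.18−17.48) − (19.84−16.98) = -1.30 − 2.86 = -4.16; fold change = 2^4.16 = 17.877
Col6: ΔΔCt = (24.35−17.48) − (19.07−16.98) = 6.87 − 2.09 = 4.78; fold change = 2^-4.78 = 0.036
Cdk5: ΔΔCt = (27.89−17.48) − (26.65−16.98) = 10.41 − 9.67 = 0.74; fold change = 2^-0.74 = 0.599
Nr8: ΔΔCt = (27.68−17.48) − (32.66−16.98) = 10.20 − 15.68 = -5.48; fold change = 2^5.48 = 44.632
Nr8 has the largest |ΔΔCt| = 5.48.

44.632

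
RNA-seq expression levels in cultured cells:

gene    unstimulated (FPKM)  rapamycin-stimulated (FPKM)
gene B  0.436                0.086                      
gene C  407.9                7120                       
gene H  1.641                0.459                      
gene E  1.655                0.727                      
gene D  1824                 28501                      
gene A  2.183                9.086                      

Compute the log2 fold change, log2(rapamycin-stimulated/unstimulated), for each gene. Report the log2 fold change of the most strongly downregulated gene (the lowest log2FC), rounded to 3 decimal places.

-2.342

log2(0.086/0.436) = -2.342  (gene B)
log2(7120/407.9) = 4.126  (gene C)
log2(0.459/1.641) = -1.838  (gene H)
log2(0.727/1.655) = -1.187  (gene E)
log2(28501/1824) = 3.966  (gene D)
log2(9.086/2.183) = 2.057  (gene A)
gene B is most strongly downregulated.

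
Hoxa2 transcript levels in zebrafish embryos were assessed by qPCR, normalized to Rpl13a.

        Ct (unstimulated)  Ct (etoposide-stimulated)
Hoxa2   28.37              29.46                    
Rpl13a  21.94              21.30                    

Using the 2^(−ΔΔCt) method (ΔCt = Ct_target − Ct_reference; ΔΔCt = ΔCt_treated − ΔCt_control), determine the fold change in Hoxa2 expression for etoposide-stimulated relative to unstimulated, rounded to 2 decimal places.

ΔCt(unstimulated) = 28.370 − 21.940 = 6.430
ΔCt(etoposide-stimulated) = 29.460 − 21.300 = 8.160
ΔΔCt = 8.160 − 6.430 = 1.730
Fold change = 2^(−1.730) = 0.301

0.30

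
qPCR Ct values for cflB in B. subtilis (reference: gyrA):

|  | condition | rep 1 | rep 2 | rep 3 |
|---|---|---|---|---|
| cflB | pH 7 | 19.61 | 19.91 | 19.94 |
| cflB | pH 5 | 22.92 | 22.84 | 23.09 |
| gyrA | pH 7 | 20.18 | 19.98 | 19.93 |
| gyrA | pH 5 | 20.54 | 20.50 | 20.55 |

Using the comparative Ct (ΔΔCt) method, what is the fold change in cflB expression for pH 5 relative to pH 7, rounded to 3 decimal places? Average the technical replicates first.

0.162

Mean Ct: cflB pH 7 19.820; cflB pH 5 22.950; gyrA pH 7 20.030; gyrA pH 5 20.530
ΔCt(pH 7) = 19.820 − 20.030 = -0.210
ΔCt(pH 5) = 22.950 − 20.530 = 2.420
ΔΔCt = 2.420 − (-0.210) = 2.630
Fold change = 2^(−2.630) = 0.1615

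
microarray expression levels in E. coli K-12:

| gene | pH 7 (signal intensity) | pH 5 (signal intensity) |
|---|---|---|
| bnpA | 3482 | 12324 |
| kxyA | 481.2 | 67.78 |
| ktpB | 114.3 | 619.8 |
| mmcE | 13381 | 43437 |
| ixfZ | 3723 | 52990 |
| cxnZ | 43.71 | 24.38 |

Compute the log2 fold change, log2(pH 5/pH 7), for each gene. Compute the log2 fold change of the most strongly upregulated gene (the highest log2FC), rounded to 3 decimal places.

3.831

log2(12324/3482) = 1.823  (bnpA)
log2(67.78/481.2) = -2.828  (kxyA)
log2(619.8/114.3) = 2.439  (ktpB)
log2(43437/13381) = 1.699  (mmcE)
log2(52990/3723) = 3.831  (ixfZ)
log2(24.38/43.71) = -0.842  (cxnZ)
ixfZ is most strongly upregulated.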